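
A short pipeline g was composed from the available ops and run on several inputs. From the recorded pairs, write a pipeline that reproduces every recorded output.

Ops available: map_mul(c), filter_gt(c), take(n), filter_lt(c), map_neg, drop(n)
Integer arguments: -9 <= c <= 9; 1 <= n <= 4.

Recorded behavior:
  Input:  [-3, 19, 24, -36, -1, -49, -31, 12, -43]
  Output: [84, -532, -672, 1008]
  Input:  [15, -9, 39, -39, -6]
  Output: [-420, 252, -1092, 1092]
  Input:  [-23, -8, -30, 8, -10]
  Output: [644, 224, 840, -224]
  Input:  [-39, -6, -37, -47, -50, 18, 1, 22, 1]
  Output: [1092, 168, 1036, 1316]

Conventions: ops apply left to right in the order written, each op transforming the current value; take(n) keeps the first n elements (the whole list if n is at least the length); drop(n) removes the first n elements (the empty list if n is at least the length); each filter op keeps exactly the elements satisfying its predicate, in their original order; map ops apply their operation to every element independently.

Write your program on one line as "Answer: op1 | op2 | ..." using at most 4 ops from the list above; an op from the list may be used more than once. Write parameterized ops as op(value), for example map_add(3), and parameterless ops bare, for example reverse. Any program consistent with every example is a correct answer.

take(4) | map_mul(7) | map_mul(4) | map_neg

Check, running the answer program on each example:
  [-3, 19, 24, -36, -1, -49, -31, 12, -43] -> [-3, 19, 24, -36] -> [-21, 133, 168, -252] -> [-84, 532, 672, -1008] -> [84, -532, -672, 1008]
  [15, -9, 39, -39, -6] -> [15, -9, 39, -39] -> [105, -63, 273, -273] -> [420, -252, 1092, -1092] -> [-420, 252, -1092, 1092]
  [-23, -8, -30, 8, -10] -> [-23, -8, -30, 8] -> [-161, -56, -210, 56] -> [-644, -224, -840, 224] -> [644, 224, 840, -224]
  [-39, -6, -37, -47, -50, 18, 1, 22, 1] -> [-39, -6, -37, -47] -> [-273, -42, -259, -329] -> [-1092, -168, -1036, -1316] -> [1092, 168, 1036, 1316]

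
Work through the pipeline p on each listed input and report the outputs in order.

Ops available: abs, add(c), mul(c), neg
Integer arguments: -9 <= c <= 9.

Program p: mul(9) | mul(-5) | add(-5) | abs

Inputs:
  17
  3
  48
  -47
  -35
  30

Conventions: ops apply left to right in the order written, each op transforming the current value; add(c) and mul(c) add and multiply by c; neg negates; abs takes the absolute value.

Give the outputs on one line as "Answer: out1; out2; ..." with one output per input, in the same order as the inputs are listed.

Execution, op by op:
  17 -> 153 -> -765 -> -770 -> 770
  3 -> 27 -> -135 -> -140 -> 140
  48 -> 432 -> -2160 -> -2165 -> 2165
  -47 -> -423 -> 2115 -> 2110 -> 2110
  -35 -> -315 -> 1575 -> 1570 -> 1570
  30 -> 270 -> -1350 -> -1355 -> 1355

770; 140; 2165; 2110; 1570; 1355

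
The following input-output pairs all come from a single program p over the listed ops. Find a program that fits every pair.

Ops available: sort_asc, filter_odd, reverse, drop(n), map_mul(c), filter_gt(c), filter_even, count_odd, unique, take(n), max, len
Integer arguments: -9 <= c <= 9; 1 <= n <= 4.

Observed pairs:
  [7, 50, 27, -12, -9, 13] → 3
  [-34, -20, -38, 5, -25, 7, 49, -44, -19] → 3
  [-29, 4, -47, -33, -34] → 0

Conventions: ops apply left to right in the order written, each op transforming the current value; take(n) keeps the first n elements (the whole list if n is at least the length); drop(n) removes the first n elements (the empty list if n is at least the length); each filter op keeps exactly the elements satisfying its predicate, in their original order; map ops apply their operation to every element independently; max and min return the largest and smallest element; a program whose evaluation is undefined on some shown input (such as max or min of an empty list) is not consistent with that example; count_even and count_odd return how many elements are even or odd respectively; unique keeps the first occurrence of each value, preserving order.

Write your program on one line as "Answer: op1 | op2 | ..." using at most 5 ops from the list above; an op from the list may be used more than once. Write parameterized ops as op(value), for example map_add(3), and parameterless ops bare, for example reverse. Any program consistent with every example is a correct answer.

map_mul(3) | reverse | filter_gt(6) | filter_odd | count_odd

Check, running the answer program on each example:
  [7, 50, 27, -12, -9, 13] -> [21, 150, 81, -36, -27, 39] -> [39, -27, -36, 81, 150, 21] -> [39, 81, 150, 21] -> [39, 81, 21] -> 3
  [-34, -20, -38, 5, -25, 7, 49, -44, -19] -> [-102, -60, -114, 15, -75, 21, 147, -132, -57] -> [-57, -132, 147, 21, -75, 15, -114, -60, -102] -> [147, 21, 15] -> [147, 21, 15] -> 3
  [-29, 4, -47, -33, -34] -> [-87, 12, -141, -99, -102] -> [-102, -99, -141, 12, -87] -> [12] -> [] -> 0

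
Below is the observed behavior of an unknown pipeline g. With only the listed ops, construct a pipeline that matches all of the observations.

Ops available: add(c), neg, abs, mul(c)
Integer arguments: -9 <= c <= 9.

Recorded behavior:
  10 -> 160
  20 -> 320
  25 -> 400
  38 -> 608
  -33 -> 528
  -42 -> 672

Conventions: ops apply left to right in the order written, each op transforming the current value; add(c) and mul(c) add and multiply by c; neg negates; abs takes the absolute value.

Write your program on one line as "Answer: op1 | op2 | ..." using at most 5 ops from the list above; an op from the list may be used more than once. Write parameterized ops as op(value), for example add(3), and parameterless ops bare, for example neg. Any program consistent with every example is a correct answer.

abs | neg | mul(-2) | mul(-8) | abs

Check, running the answer program on each example:
  10 -> 10 -> -10 -> 20 -> -160 -> 160
  20 -> 20 -> -20 -> 40 -> -320 -> 320
  25 -> 25 -> -25 -> 50 -> -400 -> 400
  38 -> 38 -> -38 -> 76 -> -608 -> 608
  -33 -> 33 -> -33 -> 66 -> -528 -> 528
  -42 -> 42 -> -42 -> 84 -> -672 -> 672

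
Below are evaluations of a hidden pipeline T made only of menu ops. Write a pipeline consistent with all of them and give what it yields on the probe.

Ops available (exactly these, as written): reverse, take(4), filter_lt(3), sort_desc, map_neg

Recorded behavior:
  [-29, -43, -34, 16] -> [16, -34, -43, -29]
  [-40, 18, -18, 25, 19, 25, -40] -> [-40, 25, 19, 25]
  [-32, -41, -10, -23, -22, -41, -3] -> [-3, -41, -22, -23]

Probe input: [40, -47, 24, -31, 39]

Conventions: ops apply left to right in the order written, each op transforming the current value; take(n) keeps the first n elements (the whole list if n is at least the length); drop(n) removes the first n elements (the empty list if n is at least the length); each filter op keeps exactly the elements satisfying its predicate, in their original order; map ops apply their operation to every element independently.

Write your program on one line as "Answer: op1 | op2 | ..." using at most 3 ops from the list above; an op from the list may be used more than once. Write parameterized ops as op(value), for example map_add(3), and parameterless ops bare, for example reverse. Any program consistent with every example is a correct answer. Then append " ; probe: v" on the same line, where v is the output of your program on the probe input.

reverse | take(4) ; probe: [39, -31, 24, -47]

Check, running the answer program on each example:
  [-29, -43, -34, 16] -> [16, -34, -43, -29] -> [16, -34, -43, -29]
  [-40, 18, -18, 25, 19, 25, -40] -> [-40, 25, 19, 25, -18, 18, -40] -> [-40, 25, 19, 25]
  [-32, -41, -10, -23, -22, -41, -3] -> [-3, -41, -22, -23, -10, -41, -32] -> [-3, -41, -22, -23]
  probe: [40, -47, 24, -31, 39] -> [39, -31, 24, -47, 40] -> [39, -31, 24, -47]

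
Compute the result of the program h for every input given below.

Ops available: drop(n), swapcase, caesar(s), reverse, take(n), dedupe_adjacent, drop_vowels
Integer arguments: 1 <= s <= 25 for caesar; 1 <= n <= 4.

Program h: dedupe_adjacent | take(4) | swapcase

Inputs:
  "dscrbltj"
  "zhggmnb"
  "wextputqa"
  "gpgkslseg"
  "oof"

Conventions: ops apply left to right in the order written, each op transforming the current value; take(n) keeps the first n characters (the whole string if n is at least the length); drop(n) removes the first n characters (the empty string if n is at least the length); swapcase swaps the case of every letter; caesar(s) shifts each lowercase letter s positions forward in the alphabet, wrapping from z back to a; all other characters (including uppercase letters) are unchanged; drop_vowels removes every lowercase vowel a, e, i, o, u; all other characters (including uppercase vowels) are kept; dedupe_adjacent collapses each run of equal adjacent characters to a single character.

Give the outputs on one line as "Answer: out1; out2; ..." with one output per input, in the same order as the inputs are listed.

Execution, op by op:
  "dscrbltj" -> "dscrbltj" -> "dscr" -> "DSCR"
  "zhggmnb" -> "zhgmnb" -> "zhgm" -> "ZHGM"
  "wextputqa" -> "wextputqa" -> "wext" -> "WEXT"
  "gpgkslseg" -> "gpgkslseg" -> "gpgk" -> "GPGK"
  "oof" -> "of" -> "of" -> "OF"

"DSCR"; "ZHGM"; "WEXT"; "GPGK"; "OF"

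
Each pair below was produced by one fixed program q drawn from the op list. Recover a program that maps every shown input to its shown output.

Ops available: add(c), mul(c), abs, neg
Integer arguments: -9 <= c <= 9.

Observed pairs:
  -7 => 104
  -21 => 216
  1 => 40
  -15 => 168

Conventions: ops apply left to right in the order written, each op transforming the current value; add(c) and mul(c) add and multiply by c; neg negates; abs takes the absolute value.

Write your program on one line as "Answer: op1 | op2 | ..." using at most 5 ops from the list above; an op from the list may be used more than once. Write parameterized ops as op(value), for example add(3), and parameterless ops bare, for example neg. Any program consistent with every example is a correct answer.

add(-5) | abs | add(1) | mul(8)

Check, running the answer program on each example:
  -7 -> -12 -> 12 -> 13 -> 104
  -21 -> -26 -> 26 -> 27 -> 216
  1 -> -4 -> 4 -> 5 -> 40
  -15 -> -20 -> 20 -> 21 -> 168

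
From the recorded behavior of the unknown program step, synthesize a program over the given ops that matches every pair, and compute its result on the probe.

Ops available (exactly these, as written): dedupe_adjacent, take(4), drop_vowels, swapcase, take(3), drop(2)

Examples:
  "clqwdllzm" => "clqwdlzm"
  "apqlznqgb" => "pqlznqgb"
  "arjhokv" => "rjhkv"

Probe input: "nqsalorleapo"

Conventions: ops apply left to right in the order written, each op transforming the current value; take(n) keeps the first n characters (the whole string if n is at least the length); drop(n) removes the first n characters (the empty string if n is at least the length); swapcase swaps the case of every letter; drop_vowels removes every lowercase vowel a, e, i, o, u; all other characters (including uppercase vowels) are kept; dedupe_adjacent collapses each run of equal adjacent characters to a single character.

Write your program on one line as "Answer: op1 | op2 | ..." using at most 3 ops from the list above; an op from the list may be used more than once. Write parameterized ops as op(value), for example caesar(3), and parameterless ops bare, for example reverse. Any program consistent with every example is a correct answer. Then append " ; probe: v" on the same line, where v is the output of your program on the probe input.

dedupe_adjacent | drop_vowels ; probe: "nqslrlp"

Check, running the answer program on each example:
  "clqwdllzm" -> "clqwdlzm" -> "clqwdlzm"
  "apqlznqgb" -> "apqlznqgb" -> "pqlznqgb"
  "arjhokv" -> "arjhokv" -> "rjhkv"
  probe: "nqsalorleapo" -> "nqsalorleapo" -> "nqslrlp"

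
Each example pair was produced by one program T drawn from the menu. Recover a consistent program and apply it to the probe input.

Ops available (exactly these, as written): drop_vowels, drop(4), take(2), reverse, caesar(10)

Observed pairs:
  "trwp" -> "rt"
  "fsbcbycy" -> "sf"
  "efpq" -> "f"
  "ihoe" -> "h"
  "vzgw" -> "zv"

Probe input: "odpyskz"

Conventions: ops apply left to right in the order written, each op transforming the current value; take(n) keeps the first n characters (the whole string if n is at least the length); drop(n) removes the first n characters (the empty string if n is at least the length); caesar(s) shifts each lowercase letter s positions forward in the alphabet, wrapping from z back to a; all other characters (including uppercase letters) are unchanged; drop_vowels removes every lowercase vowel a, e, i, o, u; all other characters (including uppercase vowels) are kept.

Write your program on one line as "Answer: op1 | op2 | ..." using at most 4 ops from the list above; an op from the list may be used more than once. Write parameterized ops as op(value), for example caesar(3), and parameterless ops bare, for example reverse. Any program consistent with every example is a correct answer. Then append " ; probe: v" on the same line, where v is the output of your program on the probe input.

take(2) | drop_vowels | reverse ; probe: "d"

Check, running the answer program on each example:
  "trwp" -> "tr" -> "tr" -> "rt"
  "fsbcbycy" -> "fs" -> "fs" -> "sf"
  "efpq" -> "ef" -> "f" -> "f"
  "ihoe" -> "ih" -> "h" -> "h"
  "vzgw" -> "vz" -> "vz" -> "zv"
  probe: "odpyskz" -> "od" -> "d" -> "d"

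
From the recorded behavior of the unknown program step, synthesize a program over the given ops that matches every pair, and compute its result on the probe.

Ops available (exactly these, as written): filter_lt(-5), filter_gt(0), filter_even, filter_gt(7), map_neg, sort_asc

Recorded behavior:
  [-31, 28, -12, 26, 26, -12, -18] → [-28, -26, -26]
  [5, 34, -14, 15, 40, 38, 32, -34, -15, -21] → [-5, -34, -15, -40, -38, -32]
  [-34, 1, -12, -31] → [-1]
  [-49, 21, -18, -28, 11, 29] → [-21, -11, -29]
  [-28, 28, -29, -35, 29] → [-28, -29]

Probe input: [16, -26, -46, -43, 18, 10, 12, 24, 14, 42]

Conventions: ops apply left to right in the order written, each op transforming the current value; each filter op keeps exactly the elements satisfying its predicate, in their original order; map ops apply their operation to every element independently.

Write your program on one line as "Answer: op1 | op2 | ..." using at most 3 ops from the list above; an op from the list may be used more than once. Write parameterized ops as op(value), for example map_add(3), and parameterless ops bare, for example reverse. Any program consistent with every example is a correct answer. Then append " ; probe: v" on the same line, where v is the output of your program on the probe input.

filter_gt(0) | map_neg ; probe: [-16, -18, -10, -12, -24, -14, -42]

Check, running the answer program on each example:
  [-31, 28, -12, 26, 26, -12, -18] -> [28, 26, 26] -> [-28, -26, -26]
  [5, 34, -14, 15, 40, 38, 32, -34, -15, -21] -> [5, 34, 15, 40, 38, 32] -> [-5, -34, -15, -40, -38, -32]
  [-34, 1, -12, -31] -> [1] -> [-1]
  [-49, 21, -18, -28, 11, 29] -> [21, 11, 29] -> [-21, -11, -29]
  [-28, 28, -29, -35, 29] -> [28, 29] -> [-28, -29]
  probe: [16, -26, -46, -43, 18, 10, 12, 24, 14, 42] -> [16, 18, 10, 12, 24, 14, 42] -> [-16, -18, -10, -12, -24, -14, -42]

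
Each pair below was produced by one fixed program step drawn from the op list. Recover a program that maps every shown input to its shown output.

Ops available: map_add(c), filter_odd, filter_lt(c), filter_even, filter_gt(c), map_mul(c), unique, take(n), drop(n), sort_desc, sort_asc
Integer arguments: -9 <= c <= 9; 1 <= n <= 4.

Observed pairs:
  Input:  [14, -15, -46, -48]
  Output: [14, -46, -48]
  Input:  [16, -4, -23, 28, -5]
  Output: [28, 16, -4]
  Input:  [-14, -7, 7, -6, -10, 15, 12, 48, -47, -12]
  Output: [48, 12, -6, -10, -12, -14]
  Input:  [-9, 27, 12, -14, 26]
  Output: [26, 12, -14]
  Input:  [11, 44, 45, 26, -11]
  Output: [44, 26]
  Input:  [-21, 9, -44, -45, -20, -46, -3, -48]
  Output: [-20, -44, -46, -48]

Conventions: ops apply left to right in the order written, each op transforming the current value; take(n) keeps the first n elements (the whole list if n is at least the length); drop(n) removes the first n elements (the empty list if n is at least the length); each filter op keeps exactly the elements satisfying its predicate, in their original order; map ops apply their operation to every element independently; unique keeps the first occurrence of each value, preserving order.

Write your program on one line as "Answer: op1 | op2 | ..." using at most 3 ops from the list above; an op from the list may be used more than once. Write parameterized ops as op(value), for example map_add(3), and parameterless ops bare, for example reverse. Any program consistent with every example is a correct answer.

sort_desc | filter_even

Check, running the answer program on each example:
  [14, -15, -46, -48] -> [14, -15, -46, -48] -> [14, -46, -48]
  [16, -4, -23, 28, -5] -> [28, 16, -4, -5, -23] -> [28, 16, -4]
  [-14, -7, 7, -6, -10, 15, 12, 48, -47, -12] -> [48, 15, 12, 7, -6, -7, -10, -12, -14, -47] -> [48, 12, -6, -10, -12, -14]
  [-9, 27, 12, -14, 26] -> [27, 26, 12, -9, -14] -> [26, 12, -14]
  [11, 44, 45, 26, -11] -> [45, 44, 26, 11, -11] -> [44, 26]
  [-21, 9, -44, -45, -20, -46, -3, -48] -> [9, -3, -20, -21, -44, -45, -46, -48] -> [-20, -44, -46, -48]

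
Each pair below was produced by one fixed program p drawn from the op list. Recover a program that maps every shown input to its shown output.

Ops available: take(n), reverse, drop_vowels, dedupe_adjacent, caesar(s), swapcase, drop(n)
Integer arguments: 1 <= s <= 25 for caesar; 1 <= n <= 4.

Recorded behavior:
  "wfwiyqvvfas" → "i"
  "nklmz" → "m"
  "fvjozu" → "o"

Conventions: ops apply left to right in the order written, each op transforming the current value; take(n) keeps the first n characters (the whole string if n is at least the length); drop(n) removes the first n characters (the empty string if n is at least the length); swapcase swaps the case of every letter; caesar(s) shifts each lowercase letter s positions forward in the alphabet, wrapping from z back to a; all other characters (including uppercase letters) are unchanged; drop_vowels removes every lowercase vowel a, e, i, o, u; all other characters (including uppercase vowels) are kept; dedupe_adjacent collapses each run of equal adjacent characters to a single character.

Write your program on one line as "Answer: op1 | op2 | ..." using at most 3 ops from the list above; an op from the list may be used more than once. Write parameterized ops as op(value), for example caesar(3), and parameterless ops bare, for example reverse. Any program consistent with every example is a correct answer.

take(4) | drop(3)

Check, running the answer program on each example:
  "wfwiyqvvfas" -> "wfwi" -> "i"
  "nklmz" -> "nklm" -> "m"
  "fvjozu" -> "fvjo" -> "o"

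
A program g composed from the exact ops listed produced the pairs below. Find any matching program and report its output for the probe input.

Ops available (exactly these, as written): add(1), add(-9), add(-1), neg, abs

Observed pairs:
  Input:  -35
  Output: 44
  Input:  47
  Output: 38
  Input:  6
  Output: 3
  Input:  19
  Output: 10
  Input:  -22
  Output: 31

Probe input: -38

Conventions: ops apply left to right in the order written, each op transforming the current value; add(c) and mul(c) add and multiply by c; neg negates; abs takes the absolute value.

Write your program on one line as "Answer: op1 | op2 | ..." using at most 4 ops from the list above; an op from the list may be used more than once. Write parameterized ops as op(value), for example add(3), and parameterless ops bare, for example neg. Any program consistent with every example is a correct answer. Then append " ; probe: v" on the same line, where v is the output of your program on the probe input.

add(-9) | neg | abs ; probe: 47

Check, running the answer program on each example:
  -35 -> -44 -> 44 -> 44
  47 -> 38 -> -38 -> 38
  6 -> -3 -> 3 -> 3
  19 -> 10 -> -10 -> 10
  -22 -> -31 -> 31 -> 31
  probe: -38 -> -47 -> 47 -> 47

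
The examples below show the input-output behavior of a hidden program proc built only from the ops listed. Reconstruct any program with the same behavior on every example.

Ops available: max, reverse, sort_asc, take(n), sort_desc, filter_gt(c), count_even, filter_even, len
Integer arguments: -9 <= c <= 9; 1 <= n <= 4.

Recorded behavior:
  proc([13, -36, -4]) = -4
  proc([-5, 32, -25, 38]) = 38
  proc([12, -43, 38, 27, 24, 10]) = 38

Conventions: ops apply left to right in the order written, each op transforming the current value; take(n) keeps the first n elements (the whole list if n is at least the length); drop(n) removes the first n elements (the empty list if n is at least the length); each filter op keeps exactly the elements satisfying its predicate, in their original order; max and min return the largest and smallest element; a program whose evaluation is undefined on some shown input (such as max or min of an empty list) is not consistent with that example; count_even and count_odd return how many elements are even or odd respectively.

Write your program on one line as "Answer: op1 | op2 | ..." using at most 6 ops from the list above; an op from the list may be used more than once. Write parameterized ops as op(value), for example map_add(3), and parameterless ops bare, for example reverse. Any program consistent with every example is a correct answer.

take(4) | reverse | sort_asc | filter_even | sort_desc | max

Check, running the answer program on each example:
  [13, -36, -4] -> [13, -36, -4] -> [-4, -36, 13] -> [-36, -4, 13] -> [-36, -4] -> [-4, -36] -> -4
  [-5, 32, -25, 38] -> [-5, 32, -25, 38] -> [38, -25, 32, -5] -> [-25, -5, 32, 38] -> [32, 38] -> [38, 32] -> 38
  [12, -43, 38, 27, 24, 10] -> [12, -43, 38, 27] -> [27, 38, -43, 12] -> [-43, 12, 27, 38] -> [12, 38] -> [38, 12] -> 38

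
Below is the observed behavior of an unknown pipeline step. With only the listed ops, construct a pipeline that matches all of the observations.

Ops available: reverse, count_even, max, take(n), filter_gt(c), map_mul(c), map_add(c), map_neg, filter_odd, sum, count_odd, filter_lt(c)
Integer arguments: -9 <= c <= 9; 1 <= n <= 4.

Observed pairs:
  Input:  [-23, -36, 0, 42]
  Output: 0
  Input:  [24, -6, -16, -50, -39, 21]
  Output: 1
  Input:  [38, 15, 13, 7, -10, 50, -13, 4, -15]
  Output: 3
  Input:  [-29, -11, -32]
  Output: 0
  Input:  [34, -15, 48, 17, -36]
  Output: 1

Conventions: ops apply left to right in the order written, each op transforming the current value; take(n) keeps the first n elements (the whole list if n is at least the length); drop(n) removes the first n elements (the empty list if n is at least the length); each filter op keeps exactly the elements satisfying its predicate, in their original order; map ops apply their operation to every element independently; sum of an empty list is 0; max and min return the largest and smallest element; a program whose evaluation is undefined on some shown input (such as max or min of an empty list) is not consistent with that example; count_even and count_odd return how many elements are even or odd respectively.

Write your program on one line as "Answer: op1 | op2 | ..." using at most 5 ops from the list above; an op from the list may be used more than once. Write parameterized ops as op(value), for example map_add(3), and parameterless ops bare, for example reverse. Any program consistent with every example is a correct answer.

filter_gt(-7) | map_neg | map_mul(-7) | count_odd

Check, running the answer program on each example:
  [-23, -36, 0, 42] -> [0, 42] -> [0, -42] -> [0, 294] -> 0
  [24, -6, -16, -50, -39, 21] -> [24, -6, 21] -> [-24, 6, -21] -> [168, -42, 147] -> 1
  [38, 15, 13, 7, -10, 50, -13, 4, -15] -> [38, 15, 13, 7, 50, 4] -> [-38, -15, -13, -7, -50, -4] -> [266, 105, 91, 49, 350, 28] -> 3
  [-29, -11, -32] -> [] -> [] -> [] -> 0
  [34, -15, 48, 17, -36] -> [34, 48, 17] -> [-34, -48, -17] -> [238, 336, 119] -> 1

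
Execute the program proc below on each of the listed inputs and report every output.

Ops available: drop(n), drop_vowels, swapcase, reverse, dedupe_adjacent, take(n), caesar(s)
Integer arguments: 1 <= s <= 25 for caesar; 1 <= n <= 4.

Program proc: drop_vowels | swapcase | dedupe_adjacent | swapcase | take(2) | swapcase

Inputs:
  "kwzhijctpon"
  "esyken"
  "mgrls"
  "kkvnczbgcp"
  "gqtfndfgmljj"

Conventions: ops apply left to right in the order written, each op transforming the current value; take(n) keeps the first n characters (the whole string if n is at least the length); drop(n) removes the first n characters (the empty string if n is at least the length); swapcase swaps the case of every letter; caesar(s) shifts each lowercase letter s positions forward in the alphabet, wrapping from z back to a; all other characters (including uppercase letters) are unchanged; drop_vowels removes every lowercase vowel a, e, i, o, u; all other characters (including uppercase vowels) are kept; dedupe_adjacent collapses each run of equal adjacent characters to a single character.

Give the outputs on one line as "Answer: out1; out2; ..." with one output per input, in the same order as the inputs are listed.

Execution, op by op:
  "kwzhijctpon" -> "kwzhjctpn" -> "KWZHJCTPN" -> "KWZHJCTPN" -> "kwzhjctpn" -> "kw" -> "KW"
  "esyken" -> "sykn" -> "SYKN" -> "SYKN" -> "sykn" -> "sy" -> "SY"
  "mgrls" -> "mgrls" -> "MGRLS" -> "MGRLS" -> "mgrls" -> "mg" -> "MG"
  "kkvnczbgcp" -> "kkvnczbgcp" -> "KKVNCZBGCP" -> "KVNCZBGCP" -> "kvnczbgcp" -> "kv" -> "KV"
  "gqtfndfgmljj" -> "gqtfndfgmljj" -> "GQTFNDFGMLJJ" -> "GQTFNDFGMLJ" -> "gqtfndfgmlj" -> "gq" -> "GQ"

"KW"; "SY"; "MG"; "KV"; "GQ"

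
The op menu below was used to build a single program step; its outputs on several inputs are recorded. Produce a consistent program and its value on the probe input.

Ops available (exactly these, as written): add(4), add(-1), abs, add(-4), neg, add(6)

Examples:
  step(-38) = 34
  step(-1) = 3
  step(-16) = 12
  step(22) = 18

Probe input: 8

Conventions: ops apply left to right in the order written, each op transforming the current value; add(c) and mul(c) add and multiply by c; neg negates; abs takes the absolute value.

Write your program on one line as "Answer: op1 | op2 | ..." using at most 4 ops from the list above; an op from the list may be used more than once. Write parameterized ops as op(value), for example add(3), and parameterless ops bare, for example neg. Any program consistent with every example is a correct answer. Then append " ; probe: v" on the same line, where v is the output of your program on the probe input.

abs | add(-4) | abs ; probe: 4

Check, running the answer program on each example:
  -38 -> 38 -> 34 -> 34
  -1 -> 1 -> -3 -> 3
  -16 -> 16 -> 12 -> 12
  22 -> 22 -> 18 -> 18
  probe: 8 -> 8 -> 4 -> 4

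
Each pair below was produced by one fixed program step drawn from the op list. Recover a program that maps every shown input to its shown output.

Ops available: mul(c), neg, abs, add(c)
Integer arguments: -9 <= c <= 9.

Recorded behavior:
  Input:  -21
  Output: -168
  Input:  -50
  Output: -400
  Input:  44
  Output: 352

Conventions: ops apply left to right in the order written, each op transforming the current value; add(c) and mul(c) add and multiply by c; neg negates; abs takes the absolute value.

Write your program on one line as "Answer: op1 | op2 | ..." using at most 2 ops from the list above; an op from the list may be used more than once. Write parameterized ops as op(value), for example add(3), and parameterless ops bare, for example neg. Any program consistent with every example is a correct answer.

mul(2) | mul(4)

Check, running the answer program on each example:
  -21 -> -42 -> -168
  -50 -> -100 -> -400
  44 -> 88 -> 352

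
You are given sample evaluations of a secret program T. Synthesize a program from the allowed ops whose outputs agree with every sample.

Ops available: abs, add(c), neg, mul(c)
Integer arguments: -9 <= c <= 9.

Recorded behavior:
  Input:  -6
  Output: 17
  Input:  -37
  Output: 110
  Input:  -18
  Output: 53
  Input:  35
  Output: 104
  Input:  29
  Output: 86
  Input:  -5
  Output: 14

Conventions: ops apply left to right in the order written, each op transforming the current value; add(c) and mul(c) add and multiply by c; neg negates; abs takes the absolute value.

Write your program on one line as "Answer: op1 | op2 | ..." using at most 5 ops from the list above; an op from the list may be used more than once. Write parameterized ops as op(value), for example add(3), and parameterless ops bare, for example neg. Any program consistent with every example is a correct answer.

neg | mul(-3) | abs | add(-1)

Check, running the answer program on each example:
  -6 -> 6 -> -18 -> 18 -> 17
  -37 -> 37 -> -111 -> 111 -> 110
  -18 -> 18 -> -54 -> 54 -> 53
  35 -> -35 -> 105 -> 105 -> 104
  29 -> -29 -> 87 -> 87 -> 86
  -5 -> 5 -> -15 -> 15 -> 14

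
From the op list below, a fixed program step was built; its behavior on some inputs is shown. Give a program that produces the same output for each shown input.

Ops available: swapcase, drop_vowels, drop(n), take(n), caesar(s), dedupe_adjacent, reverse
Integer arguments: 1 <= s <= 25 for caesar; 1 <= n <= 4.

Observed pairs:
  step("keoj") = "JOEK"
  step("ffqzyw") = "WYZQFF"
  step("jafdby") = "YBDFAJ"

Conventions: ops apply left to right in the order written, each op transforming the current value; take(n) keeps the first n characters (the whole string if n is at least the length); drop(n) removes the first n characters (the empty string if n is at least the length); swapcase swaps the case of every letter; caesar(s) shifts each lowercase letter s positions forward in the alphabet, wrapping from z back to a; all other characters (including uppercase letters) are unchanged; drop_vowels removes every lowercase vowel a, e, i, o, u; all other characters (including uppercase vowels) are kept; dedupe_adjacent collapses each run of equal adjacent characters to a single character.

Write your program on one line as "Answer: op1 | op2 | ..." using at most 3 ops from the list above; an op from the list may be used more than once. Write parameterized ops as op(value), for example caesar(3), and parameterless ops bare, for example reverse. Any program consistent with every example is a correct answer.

swapcase | reverse

Check, running the answer program on each example:
  "keoj" -> "KEOJ" -> "JOEK"
  "ffqzyw" -> "FFQZYW" -> "WYZQFF"
  "jafdby" -> "JAFDBY" -> "YBDFAJ"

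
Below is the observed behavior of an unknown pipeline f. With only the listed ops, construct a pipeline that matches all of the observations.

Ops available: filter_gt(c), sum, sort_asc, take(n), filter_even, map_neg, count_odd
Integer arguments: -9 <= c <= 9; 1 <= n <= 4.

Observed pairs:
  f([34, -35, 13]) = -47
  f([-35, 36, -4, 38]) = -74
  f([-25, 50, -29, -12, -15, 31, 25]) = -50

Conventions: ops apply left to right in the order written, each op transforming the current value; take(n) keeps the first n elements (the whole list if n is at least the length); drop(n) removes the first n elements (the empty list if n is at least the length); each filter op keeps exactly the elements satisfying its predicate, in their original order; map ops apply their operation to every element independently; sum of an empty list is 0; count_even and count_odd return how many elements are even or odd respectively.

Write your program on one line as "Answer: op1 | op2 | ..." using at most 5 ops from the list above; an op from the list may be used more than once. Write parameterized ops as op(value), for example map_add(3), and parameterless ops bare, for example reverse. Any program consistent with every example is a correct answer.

take(4) | filter_gt(-1) | map_neg | sum

Check, running the answer program on each example:
  [34, -35, 13] -> [34, -35, 13] -> [34, 13] -> [-34, -13] -> -47
  [-35, 36, -4, 38] -> [-35, 36, -4, 38] -> [36, 38] -> [-36, -38] -> -74
  [-25, 50, -29, -12, -15, 31, 25] -> [-25, 50, -29, -12] -> [50] -> [-50] -> -50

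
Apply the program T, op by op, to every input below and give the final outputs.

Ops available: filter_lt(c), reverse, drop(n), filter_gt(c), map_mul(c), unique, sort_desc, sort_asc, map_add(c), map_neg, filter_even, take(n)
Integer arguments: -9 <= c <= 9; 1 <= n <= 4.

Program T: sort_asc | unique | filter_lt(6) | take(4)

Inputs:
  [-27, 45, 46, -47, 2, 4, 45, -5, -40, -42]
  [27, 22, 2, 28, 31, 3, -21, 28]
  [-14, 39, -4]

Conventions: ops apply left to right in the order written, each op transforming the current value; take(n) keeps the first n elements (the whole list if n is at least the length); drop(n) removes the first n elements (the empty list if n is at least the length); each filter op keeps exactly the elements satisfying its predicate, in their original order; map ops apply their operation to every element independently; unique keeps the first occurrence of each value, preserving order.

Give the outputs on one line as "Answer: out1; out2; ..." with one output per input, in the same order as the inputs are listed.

Execution, op by op:
  [-27, 45, 46, -47, 2, 4, 45, -5, -40, -42] -> [-47, -42, -40, -27, -5, 2, 4, 45, 45, 46] -> [-47, -42, -40, -27, -5, 2, 4, 45, 46] -> [-47, -42, -40, -27, -5, 2, 4] -> [-47, -42, -40, -27]
  [27, 22, 2, 28, 31, 3, -21, 28] -> [-21, 2, 3, 22, 27, 28, 28, 31] -> [-21, 2, 3, 22, 27, 28, 31] -> [-21, 2, 3] -> [-21, 2, 3]
  [-14, 39, -4] -> [-14, -4, 39] -> [-14, -4, 39] -> [-14, -4] -> [-14, -4]

[-47, -42, -40, -27]; [-21, 2, 3]; [-14, -4]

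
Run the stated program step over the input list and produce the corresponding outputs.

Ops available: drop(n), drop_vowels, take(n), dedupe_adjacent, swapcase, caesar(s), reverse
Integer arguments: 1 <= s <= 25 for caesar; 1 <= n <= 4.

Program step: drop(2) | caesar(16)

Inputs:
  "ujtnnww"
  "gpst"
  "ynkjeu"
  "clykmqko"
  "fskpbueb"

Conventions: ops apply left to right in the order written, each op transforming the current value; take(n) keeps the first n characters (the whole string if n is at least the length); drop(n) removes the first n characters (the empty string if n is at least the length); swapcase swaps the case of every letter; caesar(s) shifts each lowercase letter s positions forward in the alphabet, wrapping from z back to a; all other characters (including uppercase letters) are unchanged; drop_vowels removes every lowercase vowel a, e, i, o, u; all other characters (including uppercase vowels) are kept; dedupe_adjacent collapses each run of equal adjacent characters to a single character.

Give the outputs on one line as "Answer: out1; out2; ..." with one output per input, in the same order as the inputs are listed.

Execution, op by op:
  "ujtnnww" -> "tnnww" -> "jddmm"
  "gpst" -> "st" -> "ij"
  "ynkjeu" -> "kjeu" -> "azuk"
  "clykmqko" -> "ykmqko" -> "oacgae"
  "fskpbueb" -> "kpbueb" -> "afrkur"

"jddmm"; "ij"; "azuk"; "oacgae"; "afrkur"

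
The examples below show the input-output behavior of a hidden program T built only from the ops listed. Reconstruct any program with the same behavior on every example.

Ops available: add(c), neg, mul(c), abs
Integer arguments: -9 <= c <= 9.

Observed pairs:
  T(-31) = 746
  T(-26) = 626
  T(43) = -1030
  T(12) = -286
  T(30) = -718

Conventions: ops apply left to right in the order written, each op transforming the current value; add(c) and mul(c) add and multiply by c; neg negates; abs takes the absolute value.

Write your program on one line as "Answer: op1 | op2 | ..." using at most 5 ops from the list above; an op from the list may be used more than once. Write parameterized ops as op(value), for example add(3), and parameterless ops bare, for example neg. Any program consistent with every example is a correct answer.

mul(-2) | mul(4) | mul(-3) | add(-2) | neg

Check, running the answer program on each example:
  -31 -> 62 -> 248 -> -744 -> -746 -> 746
  -26 -> 52 -> 208 -> -624 -> -626 -> 626
  43 -> -86 -> -344 -> 1032 -> 1030 -> -1030
  12 -> -24 -> -96 -> 288 -> 286 -> -286
  30 -> -60 -> -240 -> 720 -> 718 -> -718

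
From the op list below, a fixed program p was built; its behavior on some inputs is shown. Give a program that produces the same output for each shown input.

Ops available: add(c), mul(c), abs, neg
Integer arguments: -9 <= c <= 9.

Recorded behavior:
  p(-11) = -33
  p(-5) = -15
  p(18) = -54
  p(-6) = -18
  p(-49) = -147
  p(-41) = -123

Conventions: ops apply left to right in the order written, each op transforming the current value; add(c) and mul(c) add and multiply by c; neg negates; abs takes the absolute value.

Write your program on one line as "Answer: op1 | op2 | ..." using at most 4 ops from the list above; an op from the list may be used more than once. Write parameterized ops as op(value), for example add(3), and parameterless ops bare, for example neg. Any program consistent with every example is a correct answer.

neg | abs | mul(-3)

Check, running the answer program on each example:
  -11 -> 11 -> 11 -> -33
  -5 -> 5 -> 5 -> -15
  18 -> -18 -> 18 -> -54
  -6 -> 6 -> 6 -> -18
  -49 -> 49 -> 49 -> -147
  -41 -> 41 -> 41 -> -123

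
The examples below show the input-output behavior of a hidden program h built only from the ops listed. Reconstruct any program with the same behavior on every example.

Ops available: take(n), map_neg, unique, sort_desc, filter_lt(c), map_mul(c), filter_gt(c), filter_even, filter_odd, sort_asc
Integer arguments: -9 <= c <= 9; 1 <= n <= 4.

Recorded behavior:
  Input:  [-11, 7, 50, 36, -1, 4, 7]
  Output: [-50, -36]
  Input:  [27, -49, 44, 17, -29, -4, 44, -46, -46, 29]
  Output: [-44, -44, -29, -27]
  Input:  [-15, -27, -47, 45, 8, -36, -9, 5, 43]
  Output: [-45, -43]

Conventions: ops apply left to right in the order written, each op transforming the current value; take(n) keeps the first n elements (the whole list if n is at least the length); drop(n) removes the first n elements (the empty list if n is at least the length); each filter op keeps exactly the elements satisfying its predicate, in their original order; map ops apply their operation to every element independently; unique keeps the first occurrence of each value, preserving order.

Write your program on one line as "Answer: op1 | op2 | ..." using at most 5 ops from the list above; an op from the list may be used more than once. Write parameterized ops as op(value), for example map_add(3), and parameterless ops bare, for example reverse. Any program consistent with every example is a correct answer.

filter_gt(1) | sort_desc | filter_gt(9) | take(4) | map_neg

Check, running the answer program on each example:
  [-11, 7, 50, 36, -1, 4, 7] -> [7, 50, 36, 4, 7] -> [50, 36, 7, 7, 4] -> [50, 36] -> [50, 36] -> [-50, -36]
  [27, -49, 44, 17, -29, -4, 44, -46, -46, 29] -> [27, 44, 17, 44, 29] -> [44, 44, 29, 27, 17] -> [44, 44, 29, 27, 17] -> [44, 44, 29, 27] -> [-44, -44, -29, -27]
  [-15, -27, -47, 45, 8, -36, -9, 5, 43] -> [45, 8, 5, 43] -> [45, 43, 8, 5] -> [45, 43] -> [45, 43] -> [-45, -43]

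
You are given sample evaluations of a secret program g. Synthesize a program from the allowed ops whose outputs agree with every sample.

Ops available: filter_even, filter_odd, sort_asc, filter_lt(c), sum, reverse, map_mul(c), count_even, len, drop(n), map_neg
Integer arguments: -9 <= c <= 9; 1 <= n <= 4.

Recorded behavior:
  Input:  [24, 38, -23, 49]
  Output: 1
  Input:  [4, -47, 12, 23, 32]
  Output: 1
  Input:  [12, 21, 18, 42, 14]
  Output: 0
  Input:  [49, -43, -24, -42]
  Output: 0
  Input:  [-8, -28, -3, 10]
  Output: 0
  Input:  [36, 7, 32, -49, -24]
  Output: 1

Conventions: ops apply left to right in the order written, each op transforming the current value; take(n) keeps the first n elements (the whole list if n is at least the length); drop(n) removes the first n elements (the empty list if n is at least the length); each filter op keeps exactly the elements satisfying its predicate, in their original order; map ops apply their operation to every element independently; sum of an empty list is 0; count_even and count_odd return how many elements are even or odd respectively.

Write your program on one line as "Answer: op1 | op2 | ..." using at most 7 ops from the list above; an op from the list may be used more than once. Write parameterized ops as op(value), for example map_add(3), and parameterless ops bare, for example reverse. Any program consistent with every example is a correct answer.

map_neg | map_mul(-7) | drop(3) | filter_odd | map_neg | len

Check, running the answer program on each example:
  [24, 38, -23, 49] -> [-24, -38, 23, -49] -> [168, 266, -161, 343] -> [343] -> [343] -> [-343] -> 1
  [4, -47, 12, 23, 32] -> [-4, 47, -12, -23, -32] -> [28, -329, 84, 161, 224] -> [161, 224] -> [161] -> [-161] -> 1
  [12, 21, 18, 42, 14] -> [-12, -21, -18, -42, -14] -> [84, 147, 126, 294, 98] -> [294, 98] -> [] -> [] -> 0
  [49, -43, -24, -42] -> [-49, 43, 24, 42] -> [343, -301, -168, -294] -> [-294] -> [] -> [] -> 0
  [-8, -28, -3, 10] -> [8, 28, 3, -10] -> [-56, -196, -21, 70] -> [70] -> [] -> [] -> 0
  [36, 7, 32, -49, -24] -> [-36, -7, -32, 49, 24] -> [252, 49, 224, -343, -168] -> [-343, -168] -> [-343] -> [343] -> 1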